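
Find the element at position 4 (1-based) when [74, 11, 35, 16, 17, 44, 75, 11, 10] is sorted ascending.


Sort ascending: [10, 11, 11, 16, 17, 35, 44, 74, 75]
The 4th element (1-indexed) is at index 3.
Value = 16
Final answer: 16


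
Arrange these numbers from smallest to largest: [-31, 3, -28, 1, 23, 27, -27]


Original list: [-31, 3, -28, 1, 23, 27, -27]
Repeatedly take the smallest remaining element:
  Remaining [-31, 3, -28, 1, 23, 27, -27] -> smallest is -31
  Remaining [3, -28, 1, 23, 27, -27] -> smallest is -28
  Remaining [3, 1, 23, 27, -27] -> smallest is -27
  Remaining [3, 1, 23, 27] -> smallest is 1
  Remaining [3, 23, 27] -> smallest is 3
  Remaining [23, 27] -> smallest is 23
  Remaining [27] -> smallest is 27
Collecting the picks in order gives the sorted list.
Final answer: [-31, -28, -27, 1, 3, 23, 27]


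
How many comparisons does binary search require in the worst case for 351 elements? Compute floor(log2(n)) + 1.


Binary search halves the search space each step.
Maximum comparisons = floor(log2(351)) + 1
log2(351) = 8.4553
floor(log2(351)) = 8, so 8 + 1 = 9
Final answer: 9


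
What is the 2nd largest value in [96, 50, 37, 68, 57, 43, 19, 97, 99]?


Sort descending: [99, 97, 96, 68, 57, 50, 43, 37, 19]
The 2nd element (1-indexed) is at index 1.
Value = 97
Final answer: 97


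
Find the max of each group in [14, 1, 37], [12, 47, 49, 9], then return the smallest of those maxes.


Find max of each group:
  Group 1: [14, 1, 37] -> max = 37
  Group 2: [12, 47, 49, 9] -> max = 49
Maxes: [37, 49]
Minimum of maxes = 37
Final answer: 37


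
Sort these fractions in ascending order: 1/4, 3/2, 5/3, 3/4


Convert to decimal for comparison:
  1/4 = 0.25
  3/2 = 1.5
  5/3 = 1.6667
  3/4 = 0.75
Decimals in increasing order: 0.25 < 0.75 < 1.5 < 1.6667
Writing each back as its fraction gives the sorted order.
Final answer: 1/4, 3/4, 3/2, 5/3


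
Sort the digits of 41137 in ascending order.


The number 41137 has digits: 4, 1, 1, 3, 7
Sorted: 1, 1, 3, 4, 7
Joining the sorted digits gives the result.
Final answer: 11347


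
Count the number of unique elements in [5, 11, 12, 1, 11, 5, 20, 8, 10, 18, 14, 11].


List all unique values:
Distinct values: [1, 5, 8, 10, 11, 12, 14, 18, 20]
Count = 9
Final answer: 9


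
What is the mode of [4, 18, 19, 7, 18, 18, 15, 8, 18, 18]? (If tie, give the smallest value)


Count the frequency of each value:
  4 appears 1 time(s)
  7 appears 1 time(s)
  8 appears 1 time(s)
  15 appears 1 time(s)
  18 appears 5 time(s)
  19 appears 1 time(s)
Maximum frequency is 5.
Only 18 reaches that frequency, so it is the mode.
Final answer: 18


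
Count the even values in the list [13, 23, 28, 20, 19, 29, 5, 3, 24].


Check each element:
  13 is odd
  23 is odd
  28 is even
  20 is even
  19 is odd
  29 is odd
  5 is odd
  3 is odd
  24 is even
Evens: [28, 20, 24]
Count of evens = 3
Final answer: 3


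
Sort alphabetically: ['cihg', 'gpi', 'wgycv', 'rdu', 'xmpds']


Compare strings character by character (the first differing letter decides):
  'cihg' < 'gpi' since 'c' < 'g' at position 1
  'gpi' < 'rdu' since 'g' < 'r' at position 1
  'rdu' < 'wgycv' since 'r' < 'w' at position 1
  'wgycv' < 'xmpds' since 'w' < 'x' at position 1
Chaining these comparisons gives the alphabetical order.
Final answer: ['cihg', 'gpi', 'rdu', 'wgycv', 'xmpds']


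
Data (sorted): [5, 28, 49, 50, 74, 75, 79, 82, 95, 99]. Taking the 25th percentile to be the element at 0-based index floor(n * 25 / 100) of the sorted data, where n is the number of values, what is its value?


The dataset has n = 10 elements.
Index = floor(10 * 25 / 100) = floor(250 / 100) = floor(2.5) = 2
Counting from index 0 in the sorted data, the element at index 2 is 49.
Final answer: 49


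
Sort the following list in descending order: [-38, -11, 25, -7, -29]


Original list: [-38, -11, 25, -7, -29]
Repeatedly take the largest remaining element:
  Remaining [-38, -11, 25, -7, -29] -> largest is 25
  Remaining [-38, -11, -7, -29] -> largest is -7
  Remaining [-38, -11, -29] -> largest is -11
  Remaining [-38, -29] -> largest is -29
  Remaining [-38] -> largest is -38
Collecting the picks in order gives the descending list.
Final answer: [25, -7, -11, -29, -38]


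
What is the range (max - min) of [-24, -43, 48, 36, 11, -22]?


Maximum value: 48
Minimum value: -43
Range = 48 - (-43) = 91
Final answer: 91


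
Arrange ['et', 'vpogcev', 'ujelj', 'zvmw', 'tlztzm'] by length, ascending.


Compute lengths:
  'et' has length 2
  'vpogcev' has length 7
  'ujelj' has length 5
  'zvmw' has length 4
  'tlztzm' has length 6
Lengths in increasing order: 2 < 4 < 5 < 6 < 7
Listing the words in that order gives the answer.
Final answer: ['et', 'zvmw', 'ujelj', 'tlztzm', 'vpogcev']


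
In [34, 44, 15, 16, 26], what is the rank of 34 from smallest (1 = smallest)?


Sort ascending: [15, 16, 26, 34, 44]
Find 34 in the sorted list.
34 is at position 4 (1-indexed).
Final answer: 4


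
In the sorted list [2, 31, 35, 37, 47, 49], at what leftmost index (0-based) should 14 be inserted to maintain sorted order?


List is sorted: [2, 31, 35, 37, 47, 49]
We need the leftmost position where 14 can be inserted, i.e. the first index whose element is >= 14 (or the end of the list if none is).
Binary search with low=0, high=6 (0-based indices):
  low=0, high=6, mid=3: a[3]=37 >= 14, so high = 3
  low=0, high=3, mid=1: a[1]=31 >= 14, so high = 1
  low=0, high=1, mid=0: a[0]=2 < 14, so low = 1
Now low = high = 1, so the insertion index is 1.
Final answer: 1


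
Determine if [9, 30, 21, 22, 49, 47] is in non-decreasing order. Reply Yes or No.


Check consecutive pairs:
  9 <= 30? True
  30 <= 21? False
  21 <= 22? True
  22 <= 49? True
  49 <= 47? False
2 consecutive pair(s) are out of order, so the list is not sorted.
Final answer: No


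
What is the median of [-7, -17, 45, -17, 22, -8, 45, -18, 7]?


First, sort the list: [-18, -17, -17, -8, -7, 7, 22, 45, 45]
The list has 9 elements (odd count).
The middle index is 4 (0-based), and the element there is -7.
Final answer: -7


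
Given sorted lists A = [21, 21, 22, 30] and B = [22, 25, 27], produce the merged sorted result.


List A: [21, 21, 22, 30]
List B: [22, 25, 27]
Repeatedly compare the front elements and take the smaller:
  21 vs 22 -> take 21
  21 vs 22 -> take 21
  22 vs 22 -> take 22
  30 vs 22 -> take 22
  30 vs 25 -> take 25
  30 vs 27 -> take 27
  B is exhausted; append the rest of A: [30]
Final answer: [21, 21, 22, 22, 25, 27, 30]


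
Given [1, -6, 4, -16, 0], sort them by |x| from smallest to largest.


Compute absolute values:
  |1| = 1
  |-6| = 6
  |4| = 4
  |-16| = 16
  |0| = 0
Absolute values in increasing order: 0 < 1 < 4 < 6 < 16
Listing the original numbers in that order gives the answer.
Final answer: [0, 1, 4, -6, -16]


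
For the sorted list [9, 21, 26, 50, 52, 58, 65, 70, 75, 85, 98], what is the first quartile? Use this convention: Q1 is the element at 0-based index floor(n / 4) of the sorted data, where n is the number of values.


The list has n = 11 elements.
Q1 index = floor(11 / 4) = floor(2.75) = 2
Counting from index 0 in the sorted data, the element at index 2 is 26.
Final answer: 26


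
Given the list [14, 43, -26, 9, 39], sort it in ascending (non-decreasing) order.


Original list: [14, 43, -26, 9, 39]
Repeatedly take the smallest remaining element:
  Remaining [14, 43, -26, 9, 39] -> smallest is -26
  Remaining [14, 43, 9, 39] -> smallest is 9
  Remaining [14, 43, 39] -> smallest is 14
  Remaining [43, 39] -> smallest is 39
  Remaining [43] -> smallest is 43
Collecting the picks in order gives the sorted list.
Final answer: [-26, 9, 14, 39, 43]


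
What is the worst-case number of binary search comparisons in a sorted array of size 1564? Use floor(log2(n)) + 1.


Binary search halves the search space each step.
Maximum comparisons = floor(log2(1564)) + 1
log2(1564) = 10.611
floor(log2(1564)) = 10, so 10 + 1 = 11
Final answer: 11


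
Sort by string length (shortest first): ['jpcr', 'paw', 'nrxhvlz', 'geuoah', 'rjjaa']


Compute lengths:
  'jpcr' has length 4
  'paw' has length 3
  'nrxhvlz' has length 7
  'geuoah' has length 6
  'rjjaa' has length 5
Lengths in increasing order: 3 < 4 < 5 < 6 < 7
Listing the words in that order gives the answer.
Final answer: ['paw', 'jpcr', 'rjjaa', 'geuoah', 'nrxhvlz']


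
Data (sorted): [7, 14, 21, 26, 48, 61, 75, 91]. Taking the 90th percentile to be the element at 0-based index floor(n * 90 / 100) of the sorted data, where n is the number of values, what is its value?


The dataset has n = 8 elements.
Index = floor(8 * 90 / 100) = floor(720 / 100) = floor(7.2) = 7
Counting from index 0 in the sorted data, the element at index 7 is 91.
Final answer: 91


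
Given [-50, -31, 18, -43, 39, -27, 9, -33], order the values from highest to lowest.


Original list: [-50, -31, 18, -43, 39, -27, 9, -33]
Repeatedly take the largest remaining element:
  Remaining [-50, -31, 18, -43, 39, -27, 9, -33] -> largest is 39
  Remaining [-50, -31, 18, -43, -27, 9, -33] -> largest is 18
  Remaining [-50, -31, -43, -27, 9, -33] -> largest is 9
  Remaining [-50, -31, -43, -27, -33] -> largest is -27
  Remaining [-50, -31, -43, -33] -> largest is -31
  Remaining [-50, -43, -33] -> largest is -33
  Remaining [-50, -43] -> largest is -43
  Remaining [-50] -> largest is -50
Collecting the picks in order gives the descending list.
Final answer: [39, 18, 9, -27, -31, -33, -43, -50]


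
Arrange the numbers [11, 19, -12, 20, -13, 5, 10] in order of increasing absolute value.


Compute absolute values:
  |11| = 11
  |19| = 19
  |-12| = 12
  |20| = 20
  |-13| = 13
  |5| = 5
  |10| = 10
Absolute values in increasing order: 5 < 10 < 11 < 12 < 13 < 19 < 20
Listing the original numbers in that order gives the answer.
Final answer: [5, 10, 11, -12, -13, 19, 20]


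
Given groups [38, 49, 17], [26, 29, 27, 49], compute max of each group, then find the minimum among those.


Find max of each group:
  Group 1: [38, 49, 17] -> max = 49
  Group 2: [26, 29, 27, 49] -> max = 49
Maxes: [49, 49]
Minimum of maxes = 49
Final answer: 49


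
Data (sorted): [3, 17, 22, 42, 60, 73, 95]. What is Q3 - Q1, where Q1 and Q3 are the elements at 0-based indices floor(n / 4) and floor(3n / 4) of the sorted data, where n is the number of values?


The data has n = 7 elements.
Q1 index = floor(7 / 4) = floor(1.75) = 1; Q3 index = floor(3 * 7 / 4) = floor(5.25) = 5
Q1 = element at index 1 = 17
Q3 = element at index 5 = 73
IQR = 73 - 17 = 56
Final answer: 56


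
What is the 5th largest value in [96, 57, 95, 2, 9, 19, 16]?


Sort descending: [96, 95, 57, 19, 16, 9, 2]
The 5th element (1-indexed) is at index 4.
Value = 16
Final answer: 16


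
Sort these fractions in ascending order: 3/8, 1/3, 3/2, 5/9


Convert to decimal for comparison:
  3/8 = 0.375
  1/3 = 0.3333
  3/2 = 1.5
  5/9 = 0.5556
Decimals in increasing order: 0.3333 < 0.375 < 0.5556 < 1.5
Writing each back as its fraction gives the sorted order.
Final answer: 1/3, 3/8, 5/9, 3/2


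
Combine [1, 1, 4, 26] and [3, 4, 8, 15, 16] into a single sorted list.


List A: [1, 1, 4, 26]
List B: [3, 4, 8, 15, 16]
Repeatedly compare the front elements and take the smaller:
  1 vs 3 -> take 1
  1 vs 3 -> take 1
  4 vs 3 -> take 3
  4 vs 4 -> take 4
  26 vs 4 -> take 4
  26 vs 8 -> take 8
  26 vs 15 -> take 15
  26 vs 16 -> take 16
  B is exhausted; append the rest of A: [26]
Final answer: [1, 1, 3, 4, 4, 8, 15, 16, 26]


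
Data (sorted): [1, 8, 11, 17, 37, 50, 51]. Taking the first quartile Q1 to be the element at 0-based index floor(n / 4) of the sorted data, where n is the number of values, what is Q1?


The list has n = 7 elements.
Q1 index = floor(7 / 4) = floor(1.75) = 1
Counting from index 0 in the sorted data, the element at index 1 is 8.
Final answer: 8


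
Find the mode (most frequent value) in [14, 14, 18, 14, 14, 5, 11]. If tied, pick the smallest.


Count the frequency of each value:
  5 appears 1 time(s)
  11 appears 1 time(s)
  14 appears 4 time(s)
  18 appears 1 time(s)
Maximum frequency is 4.
Only 14 reaches that frequency, so it is the mode.
Final answer: 14


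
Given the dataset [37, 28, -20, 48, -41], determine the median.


First, sort the list: [-41, -20, 28, 37, 48]
The list has 5 elements (odd count).
The middle index is 2 (0-based), and the element there is 28.
Final answer: 28


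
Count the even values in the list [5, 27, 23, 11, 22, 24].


Check each element:
  5 is odd
  27 is odd
  23 is odd
  11 is odd
  22 is even
  24 is even
Evens: [22, 24]
Count of evens = 2
Final answer: 2


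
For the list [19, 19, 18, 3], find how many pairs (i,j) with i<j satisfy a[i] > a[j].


For each element, count the later elements that are smaller than it:
  19 (index 0): smaller elements after it = [18, 3] -> 2
  19 (index 1): smaller elements after it = [18, 3] -> 2
  18 (index 2): smaller elements after it = [3] -> 1
Total inversions = 2 + 2 + 1 = 5
Final answer: 5


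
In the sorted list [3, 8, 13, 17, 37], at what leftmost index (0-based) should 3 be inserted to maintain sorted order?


List is sorted: [3, 8, 13, 17, 37]
We need the leftmost position where 3 can be inserted, i.e. the first index whose element is >= 3 (or the end of the list if none is).
Binary search with low=0, high=5 (0-based indices):
  low=0, high=5, mid=2: a[2]=13 >= 3, so high = 2
  low=0, high=2, mid=1: a[1]=8 >= 3, so high = 1
  low=0, high=1, mid=0: a[0]=3 >= 3, so high = 0
Now low = high = 0, so the insertion index is 0.
Final answer: 0


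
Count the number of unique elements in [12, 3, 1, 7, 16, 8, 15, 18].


List all unique values:
Distinct values: [1, 3, 7, 8, 12, 15, 16, 18]
Count = 8
Final answer: 8


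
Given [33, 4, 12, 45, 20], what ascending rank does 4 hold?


Sort ascending: [4, 12, 20, 33, 45]
Find 4 in the sorted list.
4 is at position 1 (1-indexed).
Final answer: 1


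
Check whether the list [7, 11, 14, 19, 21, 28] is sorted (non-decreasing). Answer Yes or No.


Check consecutive pairs:
  7 <= 11? True
  11 <= 14? True
  14 <= 19? True
  19 <= 21? True
  21 <= 28? True
Every consecutive pair is in order, so the list is non-decreasing.
Final answer: Yes


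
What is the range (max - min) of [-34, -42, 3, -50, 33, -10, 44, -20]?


Maximum value: 44
Minimum value: -50
Range = 44 - (-50) = 94
Final answer: 94


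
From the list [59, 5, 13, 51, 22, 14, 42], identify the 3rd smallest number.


Sort ascending: [5, 13, 14, 22, 42, 51, 59]
The 3rd element (1-indexed) is at index 2.
Value = 14
Final answer: 14


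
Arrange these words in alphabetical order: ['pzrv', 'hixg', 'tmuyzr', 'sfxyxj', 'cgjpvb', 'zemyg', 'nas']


Compare strings character by character (the first differing letter decides):
  'cgjpvb' < 'hixg' since 'c' < 'h' at position 1
  'hixg' < 'nas' since 'h' < 'n' at position 1
  'nas' < 'pzrv' since 'n' < 'p' at position 1
  'pzrv' < 'sfxyxj' since 'p' < 's' at position 1
  'sfxyxj' < 'tmuyzr' since 's' < 't' at position 1
  'tmuyzr' < 'zemyg' since 't' < 'z' at position 1
Chaining these comparisons gives the alphabetical order.
Final answer: ['cgjpvb', 'hixg', 'nas', 'pzrv', 'sfxyxj', 'tmuyzr', 'zemyg']


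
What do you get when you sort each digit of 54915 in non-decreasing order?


The number 54915 has digits: 5, 4, 9, 1, 5
Sorted: 1, 4, 5, 5, 9
Joining the sorted digits gives the result.
Final answer: 14559


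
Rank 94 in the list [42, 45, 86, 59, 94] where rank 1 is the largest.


Sort descending: [94, 86, 59, 45, 42]
Find 94 in the sorted list.
94 is at position 1.
Final answer: 1


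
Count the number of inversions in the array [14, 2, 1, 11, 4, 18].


For each element, count the later elements that are smaller than it:
  14 (index 0): smaller elements after it = [2, 1, 11, 4] -> 4
  2 (index 1): smaller elements after it = [1] -> 1
  1 (index 2): smaller elements after it = [] -> 0
  11 (index 3): smaller elements after it = [4] -> 1
  4 (index 4): smaller elements after it = [] -> 0
Total inversions = 4 + 1 + 0 + 1 + 0 = 6
Final answer: 6


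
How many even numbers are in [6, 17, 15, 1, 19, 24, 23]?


Check each element:
  6 is even
  17 is odd
  15 is odd
  1 is odd
  19 is odd
  24 is even
  23 is odd
Evens: [6, 24]
Count of evens = 2
Final answer: 2


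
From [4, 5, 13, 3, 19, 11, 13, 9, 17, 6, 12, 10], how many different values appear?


List all unique values:
Distinct values: [3, 4, 5, 6, 9, 10, 11, 12, 13, 17, 19]
Count = 11
Final answer: 11


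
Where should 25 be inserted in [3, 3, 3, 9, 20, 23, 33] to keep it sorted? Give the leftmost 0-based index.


List is sorted: [3, 3, 3, 9, 20, 23, 33]
We need the leftmost position where 25 can be inserted, i.e. the first index whose element is >= 25 (or the end of the list if none is).
Binary search with low=0, high=7 (0-based indices):
  low=0, high=7, mid=3: a[3]=9 < 25, so low = 4
  low=4, high=7, mid=5: a[5]=23 < 25, so low = 6
  low=6, high=7, mid=6: a[6]=33 >= 25, so high = 6
Now low = high = 6, so the insertion index is 6.
Final answer: 6


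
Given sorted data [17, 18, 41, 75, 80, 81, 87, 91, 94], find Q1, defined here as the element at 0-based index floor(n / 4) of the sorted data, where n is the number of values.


The list has n = 9 elements.
Q1 index = floor(9 / 4) = floor(2.25) = 2
Counting from index 0 in the sorted data, the element at index 2 is 41.
Final answer: 41


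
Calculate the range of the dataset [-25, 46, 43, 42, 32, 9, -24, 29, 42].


Maximum value: 46
Minimum value: -25
Range = 46 - (-25) = 71
Final answer: 71


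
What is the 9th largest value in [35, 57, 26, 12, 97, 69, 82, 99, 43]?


Sort descending: [99, 97, 82, 69, 57, 43, 35, 26, 12]
The 9th element (1-indexed) is at index 8.
Value = 12
Final answer: 12


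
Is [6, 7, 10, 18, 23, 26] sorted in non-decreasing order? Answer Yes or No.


Check consecutive pairs:
  6 <= 7? True
  7 <= 10? True
  10 <= 18? True
  18 <= 23? True
  23 <= 26? True
Every consecutive pair is in order, so the list is non-decreasing.
Final answer: Yes


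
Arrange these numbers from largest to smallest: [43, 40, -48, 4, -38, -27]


Original list: [43, 40, -48, 4, -38, -27]
Repeatedly take the largest remaining element:
  Remaining [43, 40, -48, 4, -38, -27] -> largest is 43
  Remaining [40, -48, 4, -38, -27] -> largest is 40
  Remaining [-48, 4, -38, -27] -> largest is 4
  Remaining [-48, -38, -27] -> largest is -27
  Remaining [-48, -38] -> largest is -38
  Remaining [-48] -> largest is -48
Collecting the picks in order gives the descending list.
Final answer: [43, 40, 4, -27, -38, -48]


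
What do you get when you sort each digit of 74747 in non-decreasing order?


The number 74747 has digits: 7, 4, 7, 4, 7
Sorted: 4, 4, 7, 7, 7
Joining the sorted digits gives the result.
Final answer: 44777


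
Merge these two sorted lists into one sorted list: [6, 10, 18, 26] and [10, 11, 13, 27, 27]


List A: [6, 10, 18, 26]
List B: [10, 11, 13, 27, 27]
Repeatedly compare the front elements and take the smaller:
  6 vs 10 -> take 6
  10 vs 10 -> take 10
  18 vs 10 -> take 10
  18 vs 11 -> take 11
  18 vs 13 -> take 13
  18 vs 27 -> take 18
  26 vs 27 -> take 26
  A is exhausted; append the rest of B: [27, 27]
Final answer: [6, 10, 10, 11, 13, 18, 26, 27, 27]


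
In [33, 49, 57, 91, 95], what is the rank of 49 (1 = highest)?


Sort descending: [95, 91, 57, 49, 33]
Find 49 in the sorted list.
49 is at position 4.
Final answer: 4


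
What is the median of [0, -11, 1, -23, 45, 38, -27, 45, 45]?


First, sort the list: [-27, -23, -11, 0, 1, 38, 45, 45, 45]
The list has 9 elements (odd count).
The middle index is 4 (0-based), and the element there is 1.
Final answer: 1


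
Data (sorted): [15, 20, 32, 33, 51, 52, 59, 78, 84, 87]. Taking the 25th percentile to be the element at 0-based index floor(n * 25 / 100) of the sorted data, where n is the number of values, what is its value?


The dataset has n = 10 elements.
Index = floor(10 * 25 / 100) = floor(250 / 100) = floor(2.5) = 2
Counting from index 0 in the sorted data, the element at index 2 is 32.
Final answer: 32


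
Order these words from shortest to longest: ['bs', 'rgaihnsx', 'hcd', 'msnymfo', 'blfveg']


Compute lengths:
  'bs' has length 2
  'rgaihnsx' has length 8
  'hcd' has length 3
  'msnymfo' has length 7
  'blfveg' has length 6
Lengths in increasing order: 2 < 3 < 6 < 7 < 8
Listing the words in that order gives the answer.
Final answer: ['bs', 'hcd', 'blfveg', 'msnymfo', 'rgaihnsx']


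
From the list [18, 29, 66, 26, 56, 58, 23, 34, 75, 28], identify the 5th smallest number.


Sort ascending: [18, 23, 26, 28, 29, 34, 56, 58, 66, 75]
The 5th element (1-indexed) is at index 4.
Value = 29
Final answer: 29


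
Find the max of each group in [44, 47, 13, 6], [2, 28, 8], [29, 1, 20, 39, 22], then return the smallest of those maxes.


Find max of each group:
  Group 1: [44, 47, 13, 6] -> max = 47
  Group 2: [2, 28, 8] -> max = 28
  Group 3: [29, 1, 20, 39, 22] -> max = 39
Maxes: [47, 28, 39]
Minimum of maxes = 28
Final answer: 28


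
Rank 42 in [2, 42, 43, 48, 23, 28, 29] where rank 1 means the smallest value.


Sort ascending: [2, 23, 28, 29, 42, 43, 48]
Find 42 in the sorted list.
42 is at position 5 (1-indexed).
Final answer: 5


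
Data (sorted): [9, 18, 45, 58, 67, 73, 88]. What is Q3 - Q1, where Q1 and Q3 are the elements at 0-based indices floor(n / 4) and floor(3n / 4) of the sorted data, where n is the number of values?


The data has n = 7 elements.
Q1 index = floor(7 / 4) = floor(1.75) = 1; Q3 index = floor(3 * 7 / 4) = floor(5.25) = 5
Q1 = element at index 1 = 18
Q3 = element at index 5 = 73
IQR = 73 - 18 = 55
Final answer: 55


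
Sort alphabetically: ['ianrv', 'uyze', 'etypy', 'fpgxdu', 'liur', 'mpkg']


Compare strings character by character (the first differing letter decides):
  'etypy' < 'fpgxdu' since 'e' < 'f' at position 1
  'fpgxdu' < 'ianrv' since 'f' < 'i' at position 1
  'ianrv' < 'liur' since 'i' < 'l' at position 1
  'liur' < 'mpkg' since 'l' < 'm' at position 1
  'mpkg' < 'uyze' since 'm' < 'u' at position 1
Chaining these comparisons gives the alphabetical order.
Final answer: ['etypy', 'fpgxdu', 'ianrv', 'liur', 'mpkg', 'uyze']


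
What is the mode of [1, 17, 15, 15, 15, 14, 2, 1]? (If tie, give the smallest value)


Count the frequency of each value:
  1 appears 2 time(s)
  2 appears 1 time(s)
  14 appears 1 time(s)
  15 appears 3 time(s)
  17 appears 1 time(s)
Maximum frequency is 3.
Only 15 reaches that frequency, so it is the mode.
Final answer: 15


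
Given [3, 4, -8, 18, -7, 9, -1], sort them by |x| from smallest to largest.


Compute absolute values:
  |3| = 3
  |4| = 4
  |-8| = 8
  |18| = 18
  |-7| = 7
  |9| = 9
  |-1| = 1
Absolute values in increasing order: 1 < 3 < 4 < 7 < 8 < 9 < 18
Listing the original numbers in that order gives the answer.
Final answer: [-1, 3, 4, -7, -8, 9, 18]


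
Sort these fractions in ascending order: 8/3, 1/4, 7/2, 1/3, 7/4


Convert to decimal for comparison:
  8/3 = 2.6667
  1/4 = 0.25
  7/2 = 3.5
  1/3 = 0.3333
  7/4 = 1.75
Decimals in increasing order: 0.25 < 0.3333 < 1.75 < 2.6667 < 3.5
Writing each back as its fraction gives the sorted order.
Final answer: 1/4, 1/3, 7/4, 8/3, 7/2


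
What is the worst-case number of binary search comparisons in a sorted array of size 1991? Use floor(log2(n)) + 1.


Binary search halves the search space each step.
Maximum comparisons = floor(log2(1991)) + 1
log2(1991) = 10.9593
floor(log2(1991)) = 10, so 10 + 1 = 11
Final answer: 11


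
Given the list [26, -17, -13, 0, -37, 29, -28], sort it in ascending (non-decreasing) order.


Original list: [26, -17, -13, 0, -37, 29, -28]
Repeatedly take the smallest remaining element:
  Remaining [26, -17, -13, 0, -37, 29, -28] -> smallest is -37
  Remaining [26, -17, -13, 0, 29, -28] -> smallest is -28
  Remaining [26, -17, -13, 0, 29] -> smallest is -17
  Remaining [26, -13, 0, 29] -> smallest is -13
  Remaining [26, 0, 29] -> smallest is 0
  Remaining [26, 29] -> smallest is 26
  Remaining [29] -> smallest is 29
Collecting the picks in order gives the sorted list.
Final answer: [-37, -28, -17, -13, 0, 26, 29]


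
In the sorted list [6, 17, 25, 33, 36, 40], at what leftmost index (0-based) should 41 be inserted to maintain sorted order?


List is sorted: [6, 17, 25, 33, 36, 40]
We need the leftmost position where 41 can be inserted, i.e. the first index whose element is >= 41 (or the end of the list if none is).
Binary search with low=0, high=6 (0-based indices):
  low=0, high=6, mid=3: a[3]=33 < 41, so low = 4
  low=4, high=6, mid=5: a[5]=40 < 41, so low = 6
Now low = high = 6, so the insertion index is 6.
Final answer: 6


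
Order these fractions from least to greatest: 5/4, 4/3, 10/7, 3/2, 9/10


Convert to decimal for comparison:
  5/4 = 1.25
  4/3 = 1.3333
  10/7 = 1.4286
  3/2 = 1.5
  9/10 = 0.9
Decimals in increasing order: 0.9 < 1.25 < 1.3333 < 1.4286 < 1.5
Writing each back as its fraction gives the sorted order.
Final answer: 9/10, 5/4, 4/3, 10/7, 3/2


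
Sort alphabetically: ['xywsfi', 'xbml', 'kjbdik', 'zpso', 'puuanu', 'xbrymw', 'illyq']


Compare strings character by character (the first differing letter decides):
  'illyq' < 'kjbdik' since 'i' < 'k' at position 1
  'kjbdik' < 'puuanu' since 'k' < 'p' at position 1
  'puuanu' < 'xbml' since 'p' < 'x' at position 1
  'xbml' < 'xbrymw' since 'm' < 'r' at position 3
  'xbrymw' < 'xywsfi' since 'b' < 'y' at position 2
  'xywsfi' < 'zpso' since 'x' < 'z' at position 1
Chaining these comparisons gives the alphabetical order.
Final answer: ['illyq', 'kjbdik', 'puuanu', 'xbml', 'xbrymw', 'xywsfi', 'zpso']


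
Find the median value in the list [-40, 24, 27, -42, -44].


First, sort the list: [-44, -42, -40, 24, 27]
The list has 5 elements (odd count).
The middle index is 2 (0-based), and the element there is -40.
Final answer: -40


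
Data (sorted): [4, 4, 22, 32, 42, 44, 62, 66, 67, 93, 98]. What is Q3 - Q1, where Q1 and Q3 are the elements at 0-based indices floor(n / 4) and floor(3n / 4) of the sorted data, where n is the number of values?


The data has n = 11 elements.
Q1 index = floor(11 / 4) = floor(2.75) = 2; Q3 index = floor(3 * 11 / 4) = floor(8.25) = 8
Q1 = element at index 2 = 22
Q3 = element at index 8 = 67
IQR = 67 - 22 = 45
Final answer: 45


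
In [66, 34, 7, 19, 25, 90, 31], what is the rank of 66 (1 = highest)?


Sort descending: [90, 66, 34, 31, 25, 19, 7]
Find 66 in the sorted list.
66 is at position 2.
Final answer: 2


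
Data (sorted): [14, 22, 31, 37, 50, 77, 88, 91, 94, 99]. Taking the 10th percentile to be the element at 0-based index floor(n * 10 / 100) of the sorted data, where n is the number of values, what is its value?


The dataset has n = 10 elements.
Index = floor(10 * 10 / 100) = floor(100 / 100) = floor(1) = 1
Counting from index 0 in the sorted data, the element at index 1 is 22.
Final answer: 22


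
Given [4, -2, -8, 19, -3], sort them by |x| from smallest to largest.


Compute absolute values:
  |4| = 4
  |-2| = 2
  |-8| = 8
  |19| = 19
  |-3| = 3
Absolute values in increasing order: 2 < 3 < 4 < 8 < 19
Listing the original numbers in that order gives the answer.
Final answer: [-2, -3, 4, -8, 19]


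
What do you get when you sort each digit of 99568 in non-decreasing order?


The number 99568 has digits: 9, 9, 5, 6, 8
Sorted: 5, 6, 8, 9, 9
Joining the sorted digits gives the result.
Final answer: 56899


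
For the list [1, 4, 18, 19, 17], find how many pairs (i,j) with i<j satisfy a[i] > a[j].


For each element, count the later elements that are smaller than it:
  1 (index 0): smaller elements after it = [] -> 0
  4 (index 1): smaller elements after it = [] -> 0
  18 (index 2): smaller elements after it = [17] -> 1
  19 (index 3): smaller elements after it = [17] -> 1
Total inversions = 0 + 0 + 1 + 1 = 2
Final answer: 2


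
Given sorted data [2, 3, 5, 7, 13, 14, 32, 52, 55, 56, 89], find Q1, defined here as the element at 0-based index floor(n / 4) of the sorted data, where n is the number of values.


The list has n = 11 elements.
Q1 index = floor(11 / 4) = floor(2.75) = 2
Counting from index 0 in the sorted data, the element at index 2 is 5.
Final answer: 5


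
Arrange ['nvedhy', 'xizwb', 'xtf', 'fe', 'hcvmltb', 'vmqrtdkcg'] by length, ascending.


Compute lengths:
  'nvedhy' has length 6
  'xizwb' has length 5
  'xtf' has length 3
  'fe' has length 2
  'hcvmltb' has length 7
  'vmqrtdkcg' has length 9
Lengths in increasing order: 2 < 3 < 5 < 6 < 7 < 9
Listing the words in that order gives the answer.
Final answer: ['fe', 'xtf', 'xizwb', 'nvedhy', 'hcvmltb', 'vmqrtdkcg']


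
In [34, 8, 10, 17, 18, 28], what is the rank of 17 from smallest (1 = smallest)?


Sort ascending: [8, 10, 17, 18, 28, 34]
Find 17 in the sorted list.
17 is at position 3 (1-indexed).
Final answer: 3


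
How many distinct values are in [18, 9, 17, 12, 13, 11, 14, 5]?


List all unique values:
Distinct values: [5, 9, 11, 12, 13, 14, 17, 18]
Count = 8
Final answer: 8


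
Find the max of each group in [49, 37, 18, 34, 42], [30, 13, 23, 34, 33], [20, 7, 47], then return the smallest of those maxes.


Find max of each group:
  Group 1: [49, 37, 18, 34, 42] -> max = 49
  Group 2: [30, 13, 23, 34, 33] -> max = 34
  Group 3: [20, 7, 47] -> max = 47
Maxes: [49, 34, 47]
Minimum of maxes = 34
Final answer: 34


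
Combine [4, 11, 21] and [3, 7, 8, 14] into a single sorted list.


List A: [4, 11, 21]
List B: [3, 7, 8, 14]
Repeatedly compare the front elements and take the smaller:
  4 vs 3 -> take 3
  4 vs 7 -> take 4
  11 vs 7 -> take 7
  11 vs 8 -> take 8
  11 vs 14 -> take 11
  21 vs 14 -> take 14
  B is exhausted; append the rest of A: [21]
Final answer: [3, 4, 7, 8, 11, 14, 21]


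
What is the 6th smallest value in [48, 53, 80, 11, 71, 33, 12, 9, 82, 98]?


Sort ascending: [9, 11, 12, 33, 48, 53, 71, 80, 82, 98]
The 6th element (1-indexed) is at index 5.
Value = 53
Final answer: 53


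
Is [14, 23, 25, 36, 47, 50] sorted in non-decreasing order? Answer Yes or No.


Check consecutive pairs:
  14 <= 23? True
  23 <= 25? True
  25 <= 36? True
  36 <= 47? True
  47 <= 50? True
Every consecutive pair is in order, so the list is non-decreasing.
Final answer: Yes


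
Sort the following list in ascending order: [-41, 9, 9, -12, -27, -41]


Original list: [-41, 9, 9, -12, -27, -41]
Repeatedly take the smallest remaining element:
  Remaining [-41, 9, 9, -12, -27, -41] -> smallest is -41
  Remaining [9, 9, -12, -27, -41] -> smallest is -41
  Remaining [9, 9, -12, -27] -> smallest is -27
  Remaining [9, 9, -12] -> smallest is -12
  Remaining [9, 9] -> smallest is 9
  Remaining [9] -> smallest is 9
Collecting the picks in order gives the sorted list.
Final answer: [-41, -41, -27, -12, 9, 9]


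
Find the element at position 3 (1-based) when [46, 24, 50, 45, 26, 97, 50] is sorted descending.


Sort descending: [97, 50, 50, 46, 45, 26, 24]
The 3rd element (1-indexed) is at index 2.
Value = 50
Final answer: 50


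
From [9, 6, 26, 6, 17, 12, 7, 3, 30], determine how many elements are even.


Check each element:
  9 is odd
  6 is even
  26 is even
  6 is even
  17 is odd
  12 is even
  7 is odd
  3 is odd
  30 is even
Evens: [6, 26, 6, 12, 30]
Count of evens = 5
Final answer: 5


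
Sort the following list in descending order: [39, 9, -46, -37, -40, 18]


Original list: [39, 9, -46, -37, -40, 18]
Repeatedly take the largest remaining element:
  Remaining [39, 9, -46, -37, -40, 18] -> largest is 39
  Remaining [9, -46, -37, -40, 18] -> largest is 18
  Remaining [9, -46, -37, -40] -> largest is 9
  Remaining [-46, -37, -40] -> largest is -37
  Remaining [-46, -40] -> largest is -40
  Remaining [-46] -> largest is -46
Collecting the picks in order gives the descending list.
Final answer: [39, 18, 9, -37, -40, -46]


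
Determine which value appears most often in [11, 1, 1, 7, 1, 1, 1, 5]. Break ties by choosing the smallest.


Count the frequency of each value:
  1 appears 5 time(s)
  5 appears 1 time(s)
  7 appears 1 time(s)
  11 appears 1 time(s)
Maximum frequency is 5.
Only 1 reaches that frequency, so it is the mode.
Final answer: 1


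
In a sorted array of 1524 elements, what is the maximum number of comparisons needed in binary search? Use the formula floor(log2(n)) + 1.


Binary search halves the search space each step.
Maximum comparisons = floor(log2(1524)) + 1
log2(1524) = 10.5736
floor(log2(1524)) = 10, so 10 + 1 = 11
Final answer: 11


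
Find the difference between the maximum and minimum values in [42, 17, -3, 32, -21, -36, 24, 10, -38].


Maximum value: 42
Minimum value: -38
Range = 42 - (-38) = 80
Final answer: 80


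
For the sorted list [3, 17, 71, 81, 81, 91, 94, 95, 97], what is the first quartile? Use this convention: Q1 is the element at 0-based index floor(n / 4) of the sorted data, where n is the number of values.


The list has n = 9 elements.
Q1 index = floor(9 / 4) = floor(2.25) = 2
Counting from index 0 in the sorted data, the element at index 2 is 71.
Final answer: 71


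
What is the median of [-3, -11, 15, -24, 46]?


First, sort the list: [-24, -11, -3, 15, 46]
The list has 5 elements (odd count).
The middle index is 2 (0-based), and the element there is -3.
Final answer: -3


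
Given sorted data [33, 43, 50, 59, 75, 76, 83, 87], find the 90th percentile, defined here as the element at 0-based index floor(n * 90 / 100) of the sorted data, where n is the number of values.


The dataset has n = 8 elements.
Index = floor(8 * 90 / 100) = floor(720 / 100) = floor(7.2) = 7
Counting from index 0 in the sorted data, the element at index 7 is 87.
Final answer: 87


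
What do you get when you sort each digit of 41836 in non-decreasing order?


The number 41836 has digits: 4, 1, 8, 3, 6
Sorted: 1, 3, 4, 6, 8
Joining the sorted digits gives the result.
Final answer: 13468


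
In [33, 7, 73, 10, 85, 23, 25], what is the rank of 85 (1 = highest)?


Sort descending: [85, 73, 33, 25, 23, 10, 7]
Find 85 in the sorted list.
85 is at position 1.
Final answer: 1


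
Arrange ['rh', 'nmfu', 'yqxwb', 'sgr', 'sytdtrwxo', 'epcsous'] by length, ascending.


Compute lengths:
  'rh' has length 2
  'nmfu' has length 4
  'yqxwb' has length 5
  'sgr' has length 3
  'sytdtrwxo' has length 9
  'epcsous' has length 7
Lengths in increasing order: 2 < 3 < 4 < 5 < 7 < 9
Listing the words in that order gives the answer.
Final answer: ['rh', 'sgr', 'nmfu', 'yqxwb', 'epcsous', 'sytdtrwxo']


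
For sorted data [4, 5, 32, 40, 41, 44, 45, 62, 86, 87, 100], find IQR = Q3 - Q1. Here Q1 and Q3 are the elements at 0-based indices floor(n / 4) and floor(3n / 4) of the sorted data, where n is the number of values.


The data has n = 11 elements.
Q1 index = floor(11 / 4) = floor(2.75) = 2; Q3 index = floor(3 * 11 / 4) = floor(8.25) = 8
Q1 = element at index 2 = 32
Q3 = element at index 8 = 86
IQR = 86 - 32 = 54
Final answer: 54


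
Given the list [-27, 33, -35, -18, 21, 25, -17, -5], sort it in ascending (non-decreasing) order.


Original list: [-27, 33, -35, -18, 21, 25, -17, -5]
Repeatedly take the smallest remaining element:
  Remaining [-27, 33, -35, -18, 21, 25, -17, -5] -> smallest is -35
  Remaining [-27, 33, -18, 21, 25, -17, -5] -> smallest is -27
  Remaining [33, -18, 21, 25, -17, -5] -> smallest is -18
  Remaining [33, 21, 25, -17, -5] -> smallest is -17
  Remaining [33, 21, 25, -5] -> smallest is -5
  Remaining [33, 21, 25] -> smallest is 21
  Remaining [33, 25] -> smallest is 25
  Remaining [33] -> smallest is 33
Collecting the picks in order gives the sorted list.
Final answer: [-35, -27, -18, -17, -5, 21, 25, 33]


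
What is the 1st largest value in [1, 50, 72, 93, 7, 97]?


Sort descending: [97, 93, 72, 50, 7, 1]
The 1st element (1-indexed) is at index 0.
Value = 97
Final answer: 97


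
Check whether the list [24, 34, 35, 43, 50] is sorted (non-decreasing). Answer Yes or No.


Check consecutive pairs:
  24 <= 34? True
  34 <= 35? True
  35 <= 43? True
  43 <= 50? True
Every consecutive pair is in order, so the list is non-decreasing.
Final answer: Yes


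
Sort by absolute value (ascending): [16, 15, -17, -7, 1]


Compute absolute values:
  |16| = 16
  |15| = 15
  |-17| = 17
  |-7| = 7
  |1| = 1
Absolute values in increasing order: 1 < 7 < 15 < 16 < 17
Listing the original numbers in that order gives the answer.
Final answer: [1, -7, 15, 16, -17]


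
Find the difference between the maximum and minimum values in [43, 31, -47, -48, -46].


Maximum value: 43
Minimum value: -48
Range = 43 - (-48) = 91
Final answer: 91


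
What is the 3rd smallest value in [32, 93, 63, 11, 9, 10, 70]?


Sort ascending: [9, 10, 11, 32, 63, 70, 93]
The 3rd element (1-indexed) is at index 2.
Value = 11
Final answer: 11


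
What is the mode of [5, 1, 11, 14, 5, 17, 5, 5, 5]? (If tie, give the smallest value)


Count the frequency of each value:
  1 appears 1 time(s)
  5 appears 5 time(s)
  11 appears 1 time(s)
  14 appears 1 time(s)
  17 appears 1 time(s)
Maximum frequency is 5.
Only 5 reaches that frequency, so it is the mode.
Final answer: 5


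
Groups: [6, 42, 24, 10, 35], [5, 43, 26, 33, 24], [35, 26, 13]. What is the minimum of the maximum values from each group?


Find max of each group:
  Group 1: [6, 42, 24, 10, 35] -> max = 42
  Group 2: [5, 43, 26, 33, 24] -> max = 43
  Group 3: [35, 26, 13] -> max = 35
Maxes: [42, 43, 35]
Minimum of maxes = 35
Final answer: 35


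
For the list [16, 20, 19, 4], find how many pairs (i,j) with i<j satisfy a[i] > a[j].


For each element, count the later elements that are smaller than it:
  16 (index 0): smaller elements after it = [4] -> 1
  20 (index 1): smaller elements after it = [19, 4] -> 2
  19 (index 2): smaller elements after it = [4] -> 1
Total inversions = 1 + 2 + 1 = 4
Final answer: 4


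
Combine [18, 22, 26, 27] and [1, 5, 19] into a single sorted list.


List A: [18, 22, 26, 27]
List B: [1, 5, 19]
Repeatedly compare the front elements and take the smaller:
  18 vs 1 -> take 1
  18 vs 5 -> take 5
  18 vs 19 -> take 18
  22 vs 19 -> take 19
  B is exhausted; append the rest of A: [22, 26, 27]
Final answer: [1, 5, 18, 19, 22, 26, 27]


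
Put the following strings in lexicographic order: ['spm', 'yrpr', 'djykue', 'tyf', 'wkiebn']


Compare strings character by character (the first differing letter decides):
  'djykue' < 'spm' since 'd' < 's' at position 1
  'spm' < 'tyf' since 's' < 't' at position 1
  'tyf' < 'wkiebn' since 't' < 'w' at position 1
  'wkiebn' < 'yrpr' since 'w' < 'y' at position 1
Chaining these comparisons gives the alphabetical order.
Final answer: ['djykue', 'spm', 'tyf', 'wkiebn', 'yrpr']


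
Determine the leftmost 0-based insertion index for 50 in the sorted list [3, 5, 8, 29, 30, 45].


List is sorted: [3, 5, 8, 29, 30, 45]
We need the leftmost position where 50 can be inserted, i.e. the first index whose element is >= 50 (or the end of the list if none is).
Binary search with low=0, high=6 (0-based indices):
  low=0, high=6, mid=3: a[3]=29 < 50, so low = 4
  low=4, high=6, mid=5: a[5]=45 < 50, so low = 6
Now low = high = 6, so the insertion index is 6.
Final answer: 6


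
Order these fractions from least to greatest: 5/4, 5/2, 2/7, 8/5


Convert to decimal for comparison:
  5/4 = 1.25
  5/2 = 2.5
  2/7 = 0.2857
  8/5 = 1.6
Decimals in increasing order: 0.2857 < 1.25 < 1.6 < 2.5
Writing each back as its fraction gives the sorted order.
Final answer: 2/7, 5/4, 8/5, 5/2


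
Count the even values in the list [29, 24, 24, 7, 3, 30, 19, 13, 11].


Check each element:
  29 is odd
  24 is even
  24 is even
  7 is odd
  3 is odd
  30 is even
  19 is odd
  13 is odd
  11 is odd
Evens: [24, 24, 30]
Count of evens = 3
Final answer: 3


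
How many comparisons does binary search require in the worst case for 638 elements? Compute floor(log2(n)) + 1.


Binary search halves the search space each step.
Maximum comparisons = floor(log2(638)) + 1
log2(638) = 9.3174
floor(log2(638)) = 9, so 9 + 1 = 10
Final answer: 10
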